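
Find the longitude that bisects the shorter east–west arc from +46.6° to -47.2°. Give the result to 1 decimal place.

-0.3°

Signed shortest Δλ from +46.6° to -47.2° is -93.8°.
Midpoint longitude = +46.6° + (-93.8°)/2 = +46.6° − 46.9° = -0.3°.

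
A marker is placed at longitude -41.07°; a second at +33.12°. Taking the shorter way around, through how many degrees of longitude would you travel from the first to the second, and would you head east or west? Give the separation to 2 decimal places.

74.19° east

Raw difference: 33.12 − -41.07 = 74.19°.
Normalise into (−180°, 180°]: 74.19° stays 74.19°.
Positive ⇒ the second point lies to the east; separation 74.19°.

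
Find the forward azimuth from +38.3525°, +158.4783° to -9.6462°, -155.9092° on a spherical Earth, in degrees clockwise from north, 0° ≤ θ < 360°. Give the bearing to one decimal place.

Δλ = -155.9092 − 158.4783 = -314.3875°; wrapped into (−180°, 180°]: 45.6125°.
θ = atan2( sin Δλ · cos φ₂ , cos φ₁ · sin φ₂ − sin φ₁ · cos φ₂ · cos Δλ )
  = atan2(0.70452, -0.55931) = 128.446° → normalised to [0°, 360°): 128.446°.

128.4°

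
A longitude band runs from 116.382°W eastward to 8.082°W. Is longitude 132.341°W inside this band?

No

Band width going east from -116.382° to -8.082°: ((-8.082 − -116.382) mod 360) = 108.300°.
Offset of -132.341° east of the west edge: ((-132.341 − -116.382) mod 360) = 344.041°.
344.041° > 108.300° ⇒ outside.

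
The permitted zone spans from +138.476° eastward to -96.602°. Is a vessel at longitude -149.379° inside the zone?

Yes

Band width going east from +138.476° to -96.602°: ((-96.602 − 138.476) mod 360) = 124.922°.
Offset of -149.379° east of the west edge: ((-149.379 − 138.476) mod 360) = 72.145°.
72.145° ≤ 124.922° ⇒ inside.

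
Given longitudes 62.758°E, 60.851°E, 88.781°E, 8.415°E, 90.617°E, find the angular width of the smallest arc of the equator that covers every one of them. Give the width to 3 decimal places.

82.202°

Sort the longitudes: +8.415°, +60.851°, +62.758°, +88.781°, +90.617°.
Eastward gaps between consecutive values (wrapping around): 52.436°, 1.907°, 26.023°, 1.836°, 277.798°.
Largest gap = 277.798° ⇒ minimal covering band is its complement: 360° − 277.798° = 82.202°.
Band runs from +8.415° eastward to +90.617°.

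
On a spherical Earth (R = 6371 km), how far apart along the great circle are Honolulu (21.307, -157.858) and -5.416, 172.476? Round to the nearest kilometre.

Δλ = 172.476 − -157.858 = 330.334°; wrapped into (−180°, 180°]: -29.666°.
Δφ = -5.416 − 21.307 = -26.723°.
a = sin²(Δφ/2) + cos φ₁ · cos φ₂ · sin²(Δλ/2) = 0.114190.
c = 2·atan2(√a, √(1−a)) = 0.68941 rad → d = 6371·c ≈ 4392.24 km.

4392 km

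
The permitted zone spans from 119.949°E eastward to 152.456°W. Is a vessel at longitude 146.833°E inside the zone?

Band width going east from +119.949° to -152.456°: ((-152.456 − 119.949) mod 360) = 87.595°.
Offset of +146.833° east of the west edge: ((146.833 − 119.949) mod 360) = 26.884°.
26.884° ≤ 87.595° ⇒ inside.

Yes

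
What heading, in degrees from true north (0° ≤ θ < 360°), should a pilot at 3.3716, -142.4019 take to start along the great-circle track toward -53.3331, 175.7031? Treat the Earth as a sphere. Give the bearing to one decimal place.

Δλ = 175.7031 − -142.4019 = 318.1050°; wrapped into (−180°, 180°]: -41.8950°.
θ = atan2( sin Δλ · cos φ₂ , cos φ₁ · sin φ₂ − sin φ₁ · cos φ₂ · cos Δλ )
  = atan2(-0.39877, -0.82687) = -154.254° → normalised to [0°, 360°): 205.746°.

205.7°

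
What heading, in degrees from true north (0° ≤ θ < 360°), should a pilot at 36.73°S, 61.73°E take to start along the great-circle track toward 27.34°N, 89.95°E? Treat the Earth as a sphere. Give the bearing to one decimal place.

Δλ = 89.95 − 61.73 = 28.22°.
θ = atan2( sin Δλ · cos φ₂ , cos φ₁ · sin φ₂ − sin φ₁ · cos φ₂ · cos Δλ )
  = atan2(0.42004, 0.83618) = 26.672° → normalised to [0°, 360°): 26.672°.

26.7°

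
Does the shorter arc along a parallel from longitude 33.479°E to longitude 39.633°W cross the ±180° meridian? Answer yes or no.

Signed shortest Δλ = ((-39.633 − 33.479 + 180) mod 360) − 180 = -73.112°.
Going west by 73.112° from +33.479° reaches -39.633° without touching 180°.

No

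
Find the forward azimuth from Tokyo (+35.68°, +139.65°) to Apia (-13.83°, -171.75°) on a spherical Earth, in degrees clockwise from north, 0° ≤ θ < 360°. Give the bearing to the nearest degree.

128°

Δλ = -171.75 − 139.65 = -311.40°; wrapped into (−180°, 180°]: 48.60°.
θ = atan2( sin Δλ · cos φ₂ , cos φ₁ · sin φ₂ − sin φ₁ · cos φ₂ · cos Δλ )
  = atan2(0.72836, -0.56870) = 127.983° → normalised to [0°, 360°): 127.983°.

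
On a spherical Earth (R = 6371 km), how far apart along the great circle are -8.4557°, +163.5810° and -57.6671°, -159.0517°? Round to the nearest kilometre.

6338 km

Δλ = -159.0517 − 163.5810 = -322.6327°; wrapped into (−180°, 180°]: 37.3673°.
Δφ = -57.6671 − -8.4557 = -49.2114°.
a = sin²(Δφ/2) + cos φ₁ · cos φ₂ · sin²(Δλ/2) = 0.227653.
c = 2·atan2(√a, √(1−a)) = 0.99477 rad → d = 6371·c ≈ 6337.70 km.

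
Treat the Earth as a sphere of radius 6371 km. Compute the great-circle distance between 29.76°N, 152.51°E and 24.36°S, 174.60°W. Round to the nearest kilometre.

6967 km

Δλ = -174.60 − 152.51 = -327.11°; wrapped into (−180°, 180°]: 32.89°.
Δφ = -24.36 − 29.76 = -54.12°.
a = sin²(Δφ/2) + cos φ₁ · cos φ₂ · sin²(Δλ/2) = 0.270334.
c = 2·atan2(√a, √(1−a)) = 1.09355 rad → d = 6371·c ≈ 6967.03 km.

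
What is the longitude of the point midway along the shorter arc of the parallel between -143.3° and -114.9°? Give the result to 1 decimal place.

Signed shortest Δλ from -143.3° to -114.9° is +28.4°.
Midpoint longitude = -143.3° + (+28.4°)/2 = -143.3° + 14.2° = -129.1°.

-129.1°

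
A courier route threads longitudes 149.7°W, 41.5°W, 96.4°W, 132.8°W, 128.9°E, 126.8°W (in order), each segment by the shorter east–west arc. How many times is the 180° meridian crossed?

Leg 1: -149.7° → -41.5°, shortest Δλ = 108.2° (east) — does not cross 180°.
Leg 2: -41.5° → -96.4°, shortest Δλ = -54.9° (west) — does not cross 180°.
Leg 3: -96.4° → -132.8°, shortest Δλ = -36.4° (west) — does not cross 180°.
Leg 4: -132.8° → +128.9°, shortest Δλ = -98.3° (west) — crosses 180°.
Leg 5: +128.9° → -126.8°, shortest Δλ = 104.3° (east) — crosses 180°.
Total crossings: 2.

2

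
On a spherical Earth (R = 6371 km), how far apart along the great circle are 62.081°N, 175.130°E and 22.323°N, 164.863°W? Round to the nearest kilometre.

Δλ = -164.863 − 175.130 = -339.993°; wrapped into (−180°, 180°]: 20.007°.
Δφ = 22.323 − 62.081 = -39.758°.
a = sin²(Δφ/2) + cos φ₁ · cos φ₂ · sin²(Δλ/2) = 0.128693.
c = 2·atan2(√a, √(1−a)) = 0.73383 rad → d = 6371·c ≈ 4675.25 km.

4675 km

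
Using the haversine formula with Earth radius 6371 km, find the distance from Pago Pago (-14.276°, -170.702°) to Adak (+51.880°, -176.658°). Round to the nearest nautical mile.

3984 nmi

Δλ = -176.658 − -170.702 = -5.956°.
Δφ = 51.880 − -14.276 = 66.156°.
a = sin²(Δφ/2) + cos φ₁ · cos φ₂ · sin²(Δλ/2) = 0.299491.
c = 2·atan2(√a, √(1−a)) = 1.15817 rad → d = 6371·c ≈ 7378.69 km ≈ 3984.17 nmi.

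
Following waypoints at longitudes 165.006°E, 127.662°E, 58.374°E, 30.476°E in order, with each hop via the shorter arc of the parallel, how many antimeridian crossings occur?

0

Leg 1: +165.006° → +127.662°, shortest Δλ = -37.344° (west) — does not cross 180°.
Leg 2: +127.662° → +58.374°, shortest Δλ = -69.288° (west) — does not cross 180°.
Leg 3: +58.374° → +30.476°, shortest Δλ = -27.898° (west) — does not cross 180°.
Total crossings: 0.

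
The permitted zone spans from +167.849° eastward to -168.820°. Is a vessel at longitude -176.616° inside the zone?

Band width going east from +167.849° to -168.820°: ((-168.820 − 167.849) mod 360) = 23.331°.
Offset of -176.616° east of the west edge: ((-176.616 − 167.849) mod 360) = 15.535°.
15.535° ≤ 23.331° ⇒ inside.

Yes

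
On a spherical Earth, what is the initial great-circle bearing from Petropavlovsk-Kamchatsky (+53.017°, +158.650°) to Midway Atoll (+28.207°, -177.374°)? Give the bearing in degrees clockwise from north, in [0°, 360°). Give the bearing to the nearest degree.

Δλ = -177.374 − 158.650 = -336.024°; wrapped into (−180°, 180°]: 23.976°.
θ = atan2( sin Δλ · cos φ₂ , cos φ₁ · sin φ₂ − sin φ₁ · cos φ₂ · cos Δλ )
  = atan2(0.35810, -0.35887) = 135.062° → normalised to [0°, 360°): 135.062°.

135°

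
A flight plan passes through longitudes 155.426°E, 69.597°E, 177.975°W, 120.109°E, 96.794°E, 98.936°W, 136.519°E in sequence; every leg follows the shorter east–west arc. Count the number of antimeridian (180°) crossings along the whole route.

4

Leg 1: +155.426° → +69.597°, shortest Δλ = -85.829° (west) — does not cross 180°.
Leg 2: +69.597° → -177.975°, shortest Δλ = 112.428° (east) — crosses 180°.
Leg 3: -177.975° → +120.109°, shortest Δλ = -61.916° (west) — crosses 180°.
Leg 4: +120.109° → +96.794°, shortest Δλ = -23.315° (west) — does not cross 180°.
Leg 5: +96.794° → -98.936°, shortest Δλ = 164.27° (east) — crosses 180°.
Leg 6: -98.936° → +136.519°, shortest Δλ = -124.545° (west) — crosses 180°.
Total crossings: 4.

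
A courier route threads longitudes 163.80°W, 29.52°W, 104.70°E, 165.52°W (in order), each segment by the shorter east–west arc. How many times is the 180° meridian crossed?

1

Leg 1: -163.80° → -29.52°, shortest Δλ = 134.28° (east) — does not cross 180°.
Leg 2: -29.52° → +104.70°, shortest Δλ = 134.22° (east) — does not cross 180°.
Leg 3: +104.70° → -165.52°, shortest Δλ = 89.78° (east) — crosses 180°.
Total crossings: 1.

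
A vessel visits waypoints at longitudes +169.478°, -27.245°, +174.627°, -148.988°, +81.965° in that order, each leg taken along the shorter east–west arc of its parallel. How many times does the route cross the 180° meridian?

Leg 1: +169.478° → -27.245°, shortest Δλ = 163.277° (east) — crosses 180°.
Leg 2: -27.245° → +174.627°, shortest Δλ = -158.128° (west) — crosses 180°.
Leg 3: +174.627° → -148.988°, shortest Δλ = 36.385° (east) — crosses 180°.
Leg 4: -148.988° → +81.965°, shortest Δλ = -129.047° (west) — crosses 180°.
Total crossings: 4.

4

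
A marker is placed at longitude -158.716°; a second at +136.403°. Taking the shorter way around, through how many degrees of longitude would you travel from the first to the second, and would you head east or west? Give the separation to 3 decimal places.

Raw difference: 136.403 − -158.716 = 295.119°.
Normalise into (−180°, 180°]: 295.119° − 360° = -64.881°.
Negative ⇒ the second point lies to the west; separation 64.881°.

64.881° west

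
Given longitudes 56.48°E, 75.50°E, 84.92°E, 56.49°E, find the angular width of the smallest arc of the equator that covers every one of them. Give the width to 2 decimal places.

Sort the longitudes: +56.48°, +56.49°, +75.50°, +84.92°.
Eastward gaps between consecutive values (wrapping around): 0.01°, 19.01°, 9.42°, 331.56°.
Largest gap = 331.56° ⇒ minimal covering band is its complement: 360° − 331.56° = 28.44°.
Band runs from +56.48° eastward to +84.92°.

28.44°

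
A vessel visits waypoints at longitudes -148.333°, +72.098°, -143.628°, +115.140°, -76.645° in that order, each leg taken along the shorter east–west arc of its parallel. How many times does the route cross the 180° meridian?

4

Leg 1: -148.333° → +72.098°, shortest Δλ = -139.569° (west) — crosses 180°.
Leg 2: +72.098° → -143.628°, shortest Δλ = 144.274° (east) — crosses 180°.
Leg 3: -143.628° → +115.140°, shortest Δλ = -101.232° (west) — crosses 180°.
Leg 4: +115.140° → -76.645°, shortest Δλ = 168.215° (east) — crosses 180°.
Total crossings: 4.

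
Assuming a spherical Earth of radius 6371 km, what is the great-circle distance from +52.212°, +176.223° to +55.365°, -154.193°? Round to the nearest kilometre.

Δλ = -154.193 − 176.223 = -330.416°; wrapped into (−180°, 180°]: 29.584°.
Δφ = 55.365 − 52.212 = 3.153°.
a = sin²(Δφ/2) + cos φ₁ · cos φ₂ · sin²(Δλ/2) = 0.023457.
c = 2·atan2(√a, √(1−a)) = 0.30752 rad → d = 6371·c ≈ 1959.24 km.

1959 km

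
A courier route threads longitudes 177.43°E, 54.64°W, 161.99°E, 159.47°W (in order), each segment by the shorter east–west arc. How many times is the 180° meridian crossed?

Leg 1: +177.43° → -54.64°, shortest Δλ = 127.93° (east) — crosses 180°.
Leg 2: -54.64° → +161.99°, shortest Δλ = -143.37° (west) — crosses 180°.
Leg 3: +161.99° → -159.47°, shortest Δλ = 38.54° (east) — crosses 180°.
Total crossings: 3.

3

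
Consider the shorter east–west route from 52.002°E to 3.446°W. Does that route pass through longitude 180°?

Signed shortest Δλ = ((-3.446 − 52.002 + 180) mod 360) − 180 = -55.448°.
Going west by 55.448° from +52.002° reaches -3.446° without touching 180°.

No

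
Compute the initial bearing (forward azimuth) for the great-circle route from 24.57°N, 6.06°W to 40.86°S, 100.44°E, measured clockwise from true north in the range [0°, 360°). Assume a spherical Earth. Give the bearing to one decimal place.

124.9°

Δλ = 100.44 − -6.06 = 106.50°.
θ = atan2( sin Δλ · cos φ₂ , cos φ₁ · sin φ₂ − sin φ₁ · cos φ₂ · cos Δλ )
  = atan2(0.72517, -0.50566) = 124.888° → normalised to [0°, 360°): 124.888°.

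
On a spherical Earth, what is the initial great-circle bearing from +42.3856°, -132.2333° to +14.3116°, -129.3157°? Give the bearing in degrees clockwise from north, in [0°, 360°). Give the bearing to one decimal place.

174.0°

Δλ = -129.3157 − -132.2333 = 2.9176°.
θ = atan2( sin Δλ · cos φ₂ , cos φ₁ · sin φ₂ − sin φ₁ · cos φ₂ · cos Δλ )
  = atan2(0.04932, -0.46976) = 174.007° → normalised to [0°, 360°): 174.007°.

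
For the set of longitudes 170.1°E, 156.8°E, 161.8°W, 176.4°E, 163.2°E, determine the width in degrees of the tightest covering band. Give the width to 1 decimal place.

Sort the longitudes: -161.8°, +156.8°, +163.2°, +170.1°, +176.4°.
Eastward gaps between consecutive values (wrapping around): 318.6°, 6.4°, 6.9°, 6.3°, 21.8°.
Largest gap = 318.6° ⇒ minimal covering band is its complement: 360° − 318.6° = 41.4°.
Band runs from +156.8° eastward to -161.8°, crossing the antimeridian.

41.4°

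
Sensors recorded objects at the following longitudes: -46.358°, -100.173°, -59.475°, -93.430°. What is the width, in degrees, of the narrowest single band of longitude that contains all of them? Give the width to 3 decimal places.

Sort the longitudes: -100.173°, -93.430°, -59.475°, -46.358°.
Eastward gaps between consecutive values (wrapping around): 6.743°, 33.955°, 13.117°, 306.185°.
Largest gap = 306.185° ⇒ minimal covering band is its complement: 360° − 306.185° = 53.815°.
Band runs from -100.173° eastward to -46.358°.

53.815°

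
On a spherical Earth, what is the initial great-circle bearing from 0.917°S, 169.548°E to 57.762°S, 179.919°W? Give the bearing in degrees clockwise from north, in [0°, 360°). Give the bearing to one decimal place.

173.4°

Δλ = -179.919 − 169.548 = -349.467°; wrapped into (−180°, 180°]: 10.533°.
θ = atan2( sin Δλ · cos φ₂ , cos φ₁ · sin φ₂ − sin φ₁ · cos φ₂ · cos Δλ )
  = atan2(0.09751, -0.83734) = 173.357° → normalised to [0°, 360°): 173.357°.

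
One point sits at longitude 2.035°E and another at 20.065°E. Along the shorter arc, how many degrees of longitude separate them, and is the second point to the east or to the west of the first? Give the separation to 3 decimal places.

18.030° east

Raw difference: 20.065 − 2.035 = 18.03°.
Normalise into (−180°, 180°]: 18.03° stays 18.03°.
Positive ⇒ the second point lies to the east; separation 18.030°.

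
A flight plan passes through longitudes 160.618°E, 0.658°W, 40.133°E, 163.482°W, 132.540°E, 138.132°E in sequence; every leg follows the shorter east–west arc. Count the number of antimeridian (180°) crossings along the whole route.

2

Leg 1: +160.618° → -0.658°, shortest Δλ = -161.276° (west) — does not cross 180°.
Leg 2: -0.658° → +40.133°, shortest Δλ = 40.791° (east) — does not cross 180°.
Leg 3: +40.133° → -163.482°, shortest Δλ = 156.385° (east) — crosses 180°.
Leg 4: -163.482° → +132.540°, shortest Δλ = -63.978° (west) — crosses 180°.
Leg 5: +132.540° → +138.132°, shortest Δλ = 5.592° (east) — does not cross 180°.
Total crossings: 2.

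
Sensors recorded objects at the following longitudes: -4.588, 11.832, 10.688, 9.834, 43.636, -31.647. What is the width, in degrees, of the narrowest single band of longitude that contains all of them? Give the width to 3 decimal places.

Sort the longitudes: -31.647°, -4.588°, +9.834°, +10.688°, +11.832°, +43.636°.
Eastward gaps between consecutive values (wrapping around): 27.059°, 14.422°, 0.854°, 1.144°, 31.804°, 284.717°.
Largest gap = 284.717° ⇒ minimal covering band is its complement: 360° − 284.717° = 75.283°.
Band runs from -31.647° eastward to +43.636°.

75.283°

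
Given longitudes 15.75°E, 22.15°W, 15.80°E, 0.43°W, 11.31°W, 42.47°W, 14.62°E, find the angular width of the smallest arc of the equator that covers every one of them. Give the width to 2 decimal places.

58.27°

Sort the longitudes: -42.47°, -22.15°, -11.31°, -0.43°, +14.62°, +15.75°, +15.80°.
Eastward gaps between consecutive values (wrapping around): 20.32°, 10.84°, 10.88°, 15.05°, 1.13°, 0.05°, 301.73°.
Largest gap = 301.73° ⇒ minimal covering band is its complement: 360° − 301.73° = 58.27°.
Band runs from -42.47° eastward to +15.80°.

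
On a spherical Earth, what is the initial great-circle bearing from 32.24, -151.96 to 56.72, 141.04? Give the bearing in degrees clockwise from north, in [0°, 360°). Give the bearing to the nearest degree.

Δλ = 141.04 − -151.96 = 293.00°; wrapped into (−180°, 180°]: -67.00°.
θ = atan2( sin Δλ · cos φ₂ , cos φ₁ · sin φ₂ − sin φ₁ · cos φ₂ · cos Δλ )
  = atan2(-0.50511, 0.59273) = -40.437° → normalised to [0°, 360°): 319.563°.

320°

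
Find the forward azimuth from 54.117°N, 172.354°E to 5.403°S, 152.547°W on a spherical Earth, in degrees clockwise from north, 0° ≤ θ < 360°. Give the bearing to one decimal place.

Δλ = -152.547 − 172.354 = -324.901°; wrapped into (−180°, 180°]: 35.099°.
θ = atan2( sin Δλ · cos φ₂ , cos φ₁ · sin φ₂ − sin φ₁ · cos φ₂ · cos Δλ )
  = atan2(0.57244, -0.71513) = 141.324° → normalised to [0°, 360°): 141.324°.

141.3°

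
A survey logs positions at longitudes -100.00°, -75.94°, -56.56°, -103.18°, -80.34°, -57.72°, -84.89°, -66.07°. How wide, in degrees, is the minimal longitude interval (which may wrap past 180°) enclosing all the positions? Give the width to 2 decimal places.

46.62°

Sort the longitudes: -103.18°, -100.00°, -84.89°, -80.34°, -75.94°, -66.07°, -57.72°, -56.56°.
Eastward gaps between consecutive values (wrapping around): 3.18°, 15.11°, 4.55°, 4.40°, 9.87°, 8.35°, 1.16°, 313.38°.
Largest gap = 313.38° ⇒ minimal covering band is its complement: 360° − 313.38° = 46.62°.
Band runs from -103.18° eastward to -56.56°.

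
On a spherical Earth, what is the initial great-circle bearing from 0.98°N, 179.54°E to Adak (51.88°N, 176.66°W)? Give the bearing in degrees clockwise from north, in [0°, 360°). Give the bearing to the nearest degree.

3°

Δλ = -176.66 − 179.54 = -356.20°; wrapped into (−180°, 180°]: 3.80°.
θ = atan2( sin Δλ · cos φ₂ , cos φ₁ · sin φ₂ − sin φ₁ · cos φ₂ · cos Δλ )
  = atan2(0.04091, 0.77607) = 3.018° → normalised to [0°, 360°): 3.018°.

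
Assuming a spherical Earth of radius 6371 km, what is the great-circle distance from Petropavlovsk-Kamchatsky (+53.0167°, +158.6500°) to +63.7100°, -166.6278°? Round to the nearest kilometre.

Δλ = -166.6278 − 158.6500 = -325.2778°; wrapped into (−180°, 180°]: 34.7222°.
Δφ = 63.7100 − 53.0167 = 10.6933°.
a = sin²(Δφ/2) + cos φ₁ · cos φ₂ · sin²(Δλ/2) = 0.032407.
c = 2·atan2(√a, √(1−a)) = 0.36201 rad → d = 6371·c ≈ 2306.38 km.

2306 km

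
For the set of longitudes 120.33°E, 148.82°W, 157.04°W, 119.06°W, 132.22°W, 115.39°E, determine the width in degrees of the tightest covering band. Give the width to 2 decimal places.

125.55°

Sort the longitudes: -157.04°, -148.82°, -132.22°, -119.06°, +115.39°, +120.33°.
Eastward gaps between consecutive values (wrapping around): 8.22°, 16.60°, 13.16°, 234.45°, 4.94°, 82.63°.
Largest gap = 234.45° ⇒ minimal covering band is its complement: 360° − 234.45° = 125.55°.
Band runs from +115.39° eastward to -119.06°, crossing the antimeridian.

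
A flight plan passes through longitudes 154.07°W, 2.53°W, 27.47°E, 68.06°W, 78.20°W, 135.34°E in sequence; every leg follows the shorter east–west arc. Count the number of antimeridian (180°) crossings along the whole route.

Leg 1: -154.07° → -2.53°, shortest Δλ = 151.54° (east) — does not cross 180°.
Leg 2: -2.53° → +27.47°, shortest Δλ = 30.0° (east) — does not cross 180°.
Leg 3: +27.47° → -68.06°, shortest Δλ = -95.53° (west) — does not cross 180°.
Leg 4: -68.06° → -78.20°, shortest Δλ = -10.14° (west) — does not cross 180°.
Leg 5: -78.20° → +135.34°, shortest Δλ = -146.46° (west) — crosses 180°.
Total crossings: 1.

1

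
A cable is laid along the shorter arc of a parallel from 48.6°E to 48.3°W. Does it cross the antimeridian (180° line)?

Signed shortest Δλ = ((-48.3 − 48.6 + 180) mod 360) − 180 = -96.9°.
Going west by 96.9° from +48.6° reaches -48.3° without touching 180°.

No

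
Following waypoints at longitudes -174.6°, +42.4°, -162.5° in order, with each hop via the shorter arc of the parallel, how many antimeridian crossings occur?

2

Leg 1: -174.6° → +42.4°, shortest Δλ = -143.0° (west) — crosses 180°.
Leg 2: +42.4° → -162.5°, shortest Δλ = 155.1° (east) — crosses 180°.
Total crossings: 2.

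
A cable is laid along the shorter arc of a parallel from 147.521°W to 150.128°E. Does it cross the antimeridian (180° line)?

Yes

Naïve |150.128 − -147.521| = 297.649° > 180°, so the shorter arc goes the other way round — across 180°.
Signed shortest Δλ = ((150.128 − -147.521 + 180) mod 360) − 180 = -62.351°.
Going west by 62.351° from -147.521° passes through 180° before reaching +150.128°.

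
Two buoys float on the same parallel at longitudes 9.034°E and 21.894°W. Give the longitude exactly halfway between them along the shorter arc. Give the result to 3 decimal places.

Signed shortest Δλ from +9.034° to -21.894° is -30.928°.
Midpoint longitude = +9.034° + (-30.928°)/2 = +9.034° − 15.464° = -6.430°.

6.430°W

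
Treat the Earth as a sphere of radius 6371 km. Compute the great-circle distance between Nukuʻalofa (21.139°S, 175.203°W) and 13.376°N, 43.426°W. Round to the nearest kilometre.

Δλ = -43.426 − -175.203 = 131.777°.
Δφ = 13.376 − -21.139 = 34.515°.
a = sin²(Δφ/2) + cos φ₁ · cos φ₂ · sin²(Δλ/2) = 0.843987.
c = 2·atan2(√a, √(1−a)) = 2.32949 rad → d = 6371·c ≈ 14841.17 km.

14841 km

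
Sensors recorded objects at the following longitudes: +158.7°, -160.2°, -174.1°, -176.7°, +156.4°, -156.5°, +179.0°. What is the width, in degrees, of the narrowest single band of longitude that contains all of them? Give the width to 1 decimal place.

Sort the longitudes: -176.7°, -174.1°, -160.2°, -156.5°, +156.4°, +158.7°, +179.0°.
Eastward gaps between consecutive values (wrapping around): 2.6°, 13.9°, 3.7°, 312.9°, 2.3°, 20.3°, 4.3°.
Largest gap = 312.9° ⇒ minimal covering band is its complement: 360° − 312.9° = 47.1°.
Band runs from +156.4° eastward to -156.5°, crossing the antimeridian.

47.1°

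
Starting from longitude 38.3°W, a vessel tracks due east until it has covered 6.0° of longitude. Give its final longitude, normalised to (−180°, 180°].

Start at -38.3°; shift +6.0° → -32.3°.
-32.3° already lies in (−180°, 180°].

32.3°W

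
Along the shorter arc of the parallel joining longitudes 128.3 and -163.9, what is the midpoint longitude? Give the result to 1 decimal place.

Signed shortest Δλ from +128.3° to -163.9° is +67.8°.
Midpoint longitude = +128.3° + (+67.8°)/2 = +128.3° + 33.9° = +162.2°.
(The naïve average (+128.3 + -163.9)/2 = -17.8° is on the wrong side of the globe.)

+162.2°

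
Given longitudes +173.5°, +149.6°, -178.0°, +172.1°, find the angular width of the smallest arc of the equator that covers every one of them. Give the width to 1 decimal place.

32.4°

Sort the longitudes: -178.0°, +149.6°, +172.1°, +173.5°.
Eastward gaps between consecutive values (wrapping around): 327.6°, 22.5°, 1.4°, 8.5°.
Largest gap = 327.6° ⇒ minimal covering band is its complement: 360° − 327.6° = 32.4°.
Band runs from +149.6° eastward to -178.0°, crossing the antimeridian.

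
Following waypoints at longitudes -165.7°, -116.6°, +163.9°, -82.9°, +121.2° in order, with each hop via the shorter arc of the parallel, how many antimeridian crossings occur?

Leg 1: -165.7° → -116.6°, shortest Δλ = 49.1° (east) — does not cross 180°.
Leg 2: -116.6° → +163.9°, shortest Δλ = -79.5° (west) — crosses 180°.
Leg 3: +163.9° → -82.9°, shortest Δλ = 113.2° (east) — crosses 180°.
Leg 4: -82.9° → +121.2°, shortest Δλ = -155.9° (west) — crosses 180°.
Total crossings: 3.

3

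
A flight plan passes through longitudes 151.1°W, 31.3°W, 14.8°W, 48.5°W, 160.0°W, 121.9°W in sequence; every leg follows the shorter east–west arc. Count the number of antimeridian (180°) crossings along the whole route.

0

Leg 1: -151.1° → -31.3°, shortest Δλ = 119.8° (east) — does not cross 180°.
Leg 2: -31.3° → -14.8°, shortest Δλ = 16.5° (east) — does not cross 180°.
Leg 3: -14.8° → -48.5°, shortest Δλ = -33.7° (west) — does not cross 180°.
Leg 4: -48.5° → -160.0°, shortest Δλ = -111.5° (west) — does not cross 180°.
Leg 5: -160.0° → -121.9°, shortest Δλ = 38.1° (east) — does not cross 180°.
Total crossings: 0.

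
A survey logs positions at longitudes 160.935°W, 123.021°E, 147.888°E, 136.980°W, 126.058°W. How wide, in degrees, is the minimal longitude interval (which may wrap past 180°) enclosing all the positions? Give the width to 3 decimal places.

Sort the longitudes: -160.935°, -136.980°, -126.058°, +123.021°, +147.888°.
Eastward gaps between consecutive values (wrapping around): 23.955°, 10.922°, 249.079°, 24.867°, 51.177°.
Largest gap = 249.079° ⇒ minimal covering band is its complement: 360° − 249.079° = 110.921°.
Band runs from +123.021° eastward to -126.058°, crossing the antimeridian.

110.921°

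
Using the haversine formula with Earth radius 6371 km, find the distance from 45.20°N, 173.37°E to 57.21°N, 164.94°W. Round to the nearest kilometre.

Δλ = -164.94 − 173.37 = -338.31°; wrapped into (−180°, 180°]: 21.69°.
Δφ = 57.21 − 45.20 = 12.01°.
a = sin²(Δφ/2) + cos φ₁ · cos φ₂ · sin²(Δλ/2) = 0.024454.
c = 2·atan2(√a, √(1−a)) = 0.31404 rad → d = 6371·c ≈ 2000.76 km.

2001 km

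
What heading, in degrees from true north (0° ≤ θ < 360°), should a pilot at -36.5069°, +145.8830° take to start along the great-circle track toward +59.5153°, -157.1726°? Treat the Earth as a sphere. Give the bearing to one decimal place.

26.4°

Δλ = -157.1726 − 145.8830 = -303.0556°; wrapped into (−180°, 180°]: 56.9444°.
θ = atan2( sin Δλ · cos φ₂ , cos φ₁ · sin φ₂ − sin φ₁ · cos φ₂ · cos Δλ )
  = atan2(0.42520, 0.85730) = 26.380° → normalised to [0°, 360°): 26.380°.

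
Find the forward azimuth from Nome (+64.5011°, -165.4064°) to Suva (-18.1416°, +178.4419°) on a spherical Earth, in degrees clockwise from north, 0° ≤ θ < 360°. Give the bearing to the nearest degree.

Δλ = 178.4419 − -165.4064 = 343.8483°; wrapped into (−180°, 180°]: -16.1517°.
θ = atan2( sin Δλ · cos φ₂ , cos φ₁ · sin φ₂ − sin φ₁ · cos φ₂ · cos Δλ )
  = atan2(-0.26435, -0.95791) = -164.572° → normalised to [0°, 360°): 195.428°.

195°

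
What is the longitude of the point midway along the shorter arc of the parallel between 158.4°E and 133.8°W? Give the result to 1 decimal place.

167.7°W

Signed shortest Δλ from +158.4° to -133.8° is +67.8°.
Midpoint longitude = +158.4° + (+67.8°)/2 = +158.4° + 33.9° = +192.3°.
Normalise into (−180°, 180°]: -167.7°.
(The naïve average (+158.4 + -133.8)/2 = 12.3° is on the wrong side of the globe.)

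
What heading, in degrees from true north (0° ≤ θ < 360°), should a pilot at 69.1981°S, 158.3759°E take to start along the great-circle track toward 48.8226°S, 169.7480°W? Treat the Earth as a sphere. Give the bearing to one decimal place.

53.7°

Δλ = -169.7480 − 158.3759 = -328.1239°; wrapped into (−180°, 180°]: 31.8761°.
θ = atan2( sin Δλ · cos φ₂ , cos φ₁ · sin φ₂ − sin φ₁ · cos φ₂ · cos Δλ )
  = atan2(0.34769, 0.25535) = 53.705° → normalised to [0°, 360°): 53.705°.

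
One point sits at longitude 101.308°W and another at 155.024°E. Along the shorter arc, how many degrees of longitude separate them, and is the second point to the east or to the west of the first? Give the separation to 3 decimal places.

Raw difference: 155.024 − -101.308 = 256.332°.
Normalise into (−180°, 180°]: 256.332° − 360° = -103.668°.
Negative ⇒ the second point lies to the west; separation 103.668°.

103.668° west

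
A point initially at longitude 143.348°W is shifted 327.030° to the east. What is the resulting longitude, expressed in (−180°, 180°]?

Start at -143.348°; shift +327.030° → +183.682°.
+183.682° lies outside (−180°, 180°]; subtract 360° → -176.318°.

176.318°W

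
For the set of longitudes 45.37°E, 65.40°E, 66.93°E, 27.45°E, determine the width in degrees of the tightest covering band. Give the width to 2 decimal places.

Sort the longitudes: +27.45°, +45.37°, +65.40°, +66.93°.
Eastward gaps between consecutive values (wrapping around): 17.92°, 20.03°, 1.53°, 320.52°.
Largest gap = 320.52° ⇒ minimal covering band is its complement: 360° − 320.52° = 39.48°.
Band runs from +27.45° eastward to +66.93°.

39.48°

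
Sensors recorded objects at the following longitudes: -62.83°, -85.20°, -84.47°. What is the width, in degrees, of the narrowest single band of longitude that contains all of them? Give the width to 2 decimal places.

Sort the longitudes: -85.20°, -84.47°, -62.83°.
Eastward gaps between consecutive values (wrapping around): 0.73°, 21.64°, 337.63°.
Largest gap = 337.63° ⇒ minimal covering band is its complement: 360° − 337.63° = 22.37°.
Band runs from -85.20° eastward to -62.83°.

22.37°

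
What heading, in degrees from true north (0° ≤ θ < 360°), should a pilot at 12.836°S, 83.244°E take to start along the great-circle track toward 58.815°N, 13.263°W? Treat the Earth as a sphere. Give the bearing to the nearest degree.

Δλ = -13.263 − 83.244 = -96.507°.
θ = atan2( sin Δλ · cos φ₂ , cos φ₁ · sin φ₂ − sin φ₁ · cos φ₂ · cos Δλ )
  = atan2(-0.51447, 0.82108) = -32.070° → normalised to [0°, 360°): 327.930°.

328°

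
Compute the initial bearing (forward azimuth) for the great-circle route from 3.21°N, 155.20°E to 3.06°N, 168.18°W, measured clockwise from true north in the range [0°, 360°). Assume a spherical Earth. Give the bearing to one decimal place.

89.2°

Δλ = -168.18 − 155.20 = -323.38°; wrapped into (−180°, 180°]: 36.62°.
θ = atan2( sin Δλ · cos φ₂ , cos φ₁ · sin φ₂ − sin φ₁ · cos φ₂ · cos Δλ )
  = atan2(0.59565, 0.00842) = 89.190° → normalised to [0°, 360°): 89.190°.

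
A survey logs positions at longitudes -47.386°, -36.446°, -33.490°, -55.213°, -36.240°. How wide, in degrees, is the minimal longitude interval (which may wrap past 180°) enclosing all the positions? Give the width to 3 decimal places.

Sort the longitudes: -55.213°, -47.386°, -36.446°, -36.240°, -33.490°.
Eastward gaps between consecutive values (wrapping around): 7.827°, 10.940°, 0.206°, 2.750°, 338.277°.
Largest gap = 338.277° ⇒ minimal covering band is its complement: 360° − 338.277° = 21.723°.
Band runs from -55.213° eastward to -33.490°.

21.723°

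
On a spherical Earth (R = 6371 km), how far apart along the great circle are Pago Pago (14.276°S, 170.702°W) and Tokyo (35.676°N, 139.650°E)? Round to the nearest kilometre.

7621 km

Δλ = 139.650 − -170.702 = 310.352°; wrapped into (−180°, 180°]: -49.648°.
Δφ = 35.676 − -14.276 = 49.952°.
a = sin²(Δφ/2) + cos φ₁ · cos φ₂ · sin²(Δλ/2) = 0.317044.
c = 2·atan2(√a, √(1−a)) = 1.19618 rad → d = 6371·c ≈ 7620.89 km.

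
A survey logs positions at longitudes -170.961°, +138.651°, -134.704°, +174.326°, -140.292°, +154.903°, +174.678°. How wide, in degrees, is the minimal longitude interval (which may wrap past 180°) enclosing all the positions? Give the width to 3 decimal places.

Sort the longitudes: -170.961°, -140.292°, -134.704°, +138.651°, +154.903°, +174.326°, +174.678°.
Eastward gaps between consecutive values (wrapping around): 30.669°, 5.588°, 273.355°, 16.252°, 19.423°, 0.352°, 14.361°.
Largest gap = 273.355° ⇒ minimal covering band is its complement: 360° − 273.355° = 86.645°.
Band runs from +138.651° eastward to -134.704°, crossing the antimeridian.

86.645°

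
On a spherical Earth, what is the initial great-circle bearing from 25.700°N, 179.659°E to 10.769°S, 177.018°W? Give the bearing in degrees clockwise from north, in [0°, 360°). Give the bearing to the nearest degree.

Δλ = -177.018 − 179.659 = -356.677°; wrapped into (−180°, 180°]: 3.323°.
θ = atan2( sin Δλ · cos φ₂ , cos φ₁ · sin φ₂ − sin φ₁ · cos φ₂ · cos Δλ )
  = atan2(0.05694, -0.59367) = 174.521° → normalised to [0°, 360°): 174.521°.

175°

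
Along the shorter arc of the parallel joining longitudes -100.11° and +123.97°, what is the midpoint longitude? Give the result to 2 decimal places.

Signed shortest Δλ from -100.11° to +123.97° is -135.92°.
Midpoint longitude = -100.11° + (-135.92°)/2 = -100.11° − 67.96° = -168.07°.
(The naïve average (-100.11 + +123.97)/2 = 11.93° is on the wrong side of the globe.)

-168.07°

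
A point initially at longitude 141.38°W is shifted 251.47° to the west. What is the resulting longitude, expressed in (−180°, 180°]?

32.85°W

Start at -141.38°; shift −251.47° → -392.85°.
-392.85° lies outside (−180°, 180°]; add 360° → -32.85°.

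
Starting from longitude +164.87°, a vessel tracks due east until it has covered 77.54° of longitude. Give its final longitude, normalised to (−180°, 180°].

-117.59°

Start at +164.87°; shift +77.54° → +242.41°.
+242.41° lies outside (−180°, 180°]; subtract 360° → -117.59°.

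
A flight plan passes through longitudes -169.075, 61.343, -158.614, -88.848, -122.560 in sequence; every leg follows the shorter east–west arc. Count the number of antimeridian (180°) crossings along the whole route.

2

Leg 1: -169.075° → +61.343°, shortest Δλ = -129.582° (west) — crosses 180°.
Leg 2: +61.343° → -158.614°, shortest Δλ = 140.043° (east) — crosses 180°.
Leg 3: -158.614° → -88.848°, shortest Δλ = 69.766° (east) — does not cross 180°.
Leg 4: -88.848° → -122.560°, shortest Δλ = -33.712° (west) — does not cross 180°.
Total crossings: 2.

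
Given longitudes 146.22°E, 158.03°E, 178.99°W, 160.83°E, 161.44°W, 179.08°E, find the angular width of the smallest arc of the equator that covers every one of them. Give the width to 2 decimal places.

Sort the longitudes: -178.99°, -161.44°, +146.22°, +158.03°, +160.83°, +179.08°.
Eastward gaps between consecutive values (wrapping around): 17.55°, 307.66°, 11.81°, 2.80°, 18.25°, 1.93°.
Largest gap = 307.66° ⇒ minimal covering band is its complement: 360° − 307.66° = 52.34°.
Band runs from +146.22° eastward to -161.44°, crossing the antimeridian.

52.34°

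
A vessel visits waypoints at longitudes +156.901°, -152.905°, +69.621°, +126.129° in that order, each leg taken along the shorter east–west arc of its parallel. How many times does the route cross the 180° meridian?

Leg 1: +156.901° → -152.905°, shortest Δλ = 50.194° (east) — crosses 180°.
Leg 2: -152.905° → +69.621°, shortest Δλ = -137.474° (west) — crosses 180°.
Leg 3: +69.621° → +126.129°, shortest Δλ = 56.508° (east) — does not cross 180°.
Total crossings: 2.

2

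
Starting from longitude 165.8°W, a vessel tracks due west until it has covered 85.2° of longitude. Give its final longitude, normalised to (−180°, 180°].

Start at -165.8°; shift −85.2° → -251.0°.
-251.0° lies outside (−180°, 180°]; add 360° → +109.0°.

109.0°E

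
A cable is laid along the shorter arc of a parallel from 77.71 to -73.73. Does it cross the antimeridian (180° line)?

No

Signed shortest Δλ = ((-73.73 − 77.71 + 180) mod 360) − 180 = -151.44°.
Going west by 151.44° from +77.71° reaches -73.73° without touching 180°.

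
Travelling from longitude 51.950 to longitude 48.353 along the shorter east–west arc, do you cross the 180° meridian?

Signed shortest Δλ = ((48.353 − 51.950 + 180) mod 360) − 180 = -3.597°.
Going west by 3.597° from +51.950° reaches +48.353° without touching 180°.

No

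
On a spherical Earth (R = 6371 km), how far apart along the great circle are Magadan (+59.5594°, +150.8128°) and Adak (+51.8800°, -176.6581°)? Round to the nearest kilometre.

2181 km

Δλ = -176.6581 − 150.8128 = -327.4709°; wrapped into (−180°, 180°]: 32.5291°.
Δφ = 51.8800 − 59.5594 = -7.6794°.
a = sin²(Δφ/2) + cos φ₁ · cos φ₂ · sin²(Δλ/2) = 0.029017.
c = 2·atan2(√a, √(1−a)) = 0.34236 rad → d = 6371·c ≈ 2181.17 km.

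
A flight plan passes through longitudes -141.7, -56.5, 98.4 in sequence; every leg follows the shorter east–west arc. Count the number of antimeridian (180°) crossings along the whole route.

Leg 1: -141.7° → -56.5°, shortest Δλ = 85.2° (east) — does not cross 180°.
Leg 2: -56.5° → +98.4°, shortest Δλ = 154.9° (east) — does not cross 180°.
Total crossings: 0.

0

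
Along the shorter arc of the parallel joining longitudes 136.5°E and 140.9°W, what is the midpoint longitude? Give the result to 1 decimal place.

Signed shortest Δλ from +136.5° to -140.9° is +82.6°.
Midpoint longitude = +136.5° + (+82.6°)/2 = +136.5° + 41.3° = +177.8°.
(The naïve average (+136.5 + -140.9)/2 = -2.2° is on the wrong side of the globe.)

177.8°E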